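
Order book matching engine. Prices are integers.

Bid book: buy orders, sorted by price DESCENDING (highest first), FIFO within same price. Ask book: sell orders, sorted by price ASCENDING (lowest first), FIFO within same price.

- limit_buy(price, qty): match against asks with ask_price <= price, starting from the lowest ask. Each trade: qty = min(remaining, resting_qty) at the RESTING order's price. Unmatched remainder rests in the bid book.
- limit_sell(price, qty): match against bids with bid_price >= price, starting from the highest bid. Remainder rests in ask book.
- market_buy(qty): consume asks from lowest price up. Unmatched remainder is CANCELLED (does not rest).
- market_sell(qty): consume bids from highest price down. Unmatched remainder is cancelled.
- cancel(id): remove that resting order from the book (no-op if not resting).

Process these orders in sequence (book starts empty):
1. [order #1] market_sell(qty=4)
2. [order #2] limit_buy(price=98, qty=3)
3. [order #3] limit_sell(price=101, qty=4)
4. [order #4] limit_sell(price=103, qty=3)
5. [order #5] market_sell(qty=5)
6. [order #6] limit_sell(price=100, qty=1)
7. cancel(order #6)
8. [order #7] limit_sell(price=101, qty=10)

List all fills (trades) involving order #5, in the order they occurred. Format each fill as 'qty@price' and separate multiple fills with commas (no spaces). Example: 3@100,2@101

Answer: 3@98

Derivation:
After op 1 [order #1] market_sell(qty=4): fills=none; bids=[-] asks=[-]
After op 2 [order #2] limit_buy(price=98, qty=3): fills=none; bids=[#2:3@98] asks=[-]
After op 3 [order #3] limit_sell(price=101, qty=4): fills=none; bids=[#2:3@98] asks=[#3:4@101]
After op 4 [order #4] limit_sell(price=103, qty=3): fills=none; bids=[#2:3@98] asks=[#3:4@101 #4:3@103]
After op 5 [order #5] market_sell(qty=5): fills=#2x#5:3@98; bids=[-] asks=[#3:4@101 #4:3@103]
After op 6 [order #6] limit_sell(price=100, qty=1): fills=none; bids=[-] asks=[#6:1@100 #3:4@101 #4:3@103]
After op 7 cancel(order #6): fills=none; bids=[-] asks=[#3:4@101 #4:3@103]
After op 8 [order #7] limit_sell(price=101, qty=10): fills=none; bids=[-] asks=[#3:4@101 #7:10@101 #4:3@103]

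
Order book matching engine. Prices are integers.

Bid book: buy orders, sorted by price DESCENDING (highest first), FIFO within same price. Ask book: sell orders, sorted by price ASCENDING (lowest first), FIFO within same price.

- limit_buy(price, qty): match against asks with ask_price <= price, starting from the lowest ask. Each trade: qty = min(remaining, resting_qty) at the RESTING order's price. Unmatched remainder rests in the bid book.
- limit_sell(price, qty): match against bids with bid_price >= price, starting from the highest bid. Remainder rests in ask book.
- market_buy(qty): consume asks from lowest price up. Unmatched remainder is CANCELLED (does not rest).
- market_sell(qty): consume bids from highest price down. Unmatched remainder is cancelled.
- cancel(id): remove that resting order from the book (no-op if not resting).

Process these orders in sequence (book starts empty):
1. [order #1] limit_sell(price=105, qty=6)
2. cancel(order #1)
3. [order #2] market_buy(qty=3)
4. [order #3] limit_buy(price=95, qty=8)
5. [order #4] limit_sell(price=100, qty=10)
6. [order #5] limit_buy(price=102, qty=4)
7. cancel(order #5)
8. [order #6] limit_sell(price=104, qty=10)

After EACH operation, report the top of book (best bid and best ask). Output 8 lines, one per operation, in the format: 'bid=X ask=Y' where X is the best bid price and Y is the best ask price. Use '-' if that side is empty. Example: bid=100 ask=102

Answer: bid=- ask=105
bid=- ask=-
bid=- ask=-
bid=95 ask=-
bid=95 ask=100
bid=95 ask=100
bid=95 ask=100
bid=95 ask=100

Derivation:
After op 1 [order #1] limit_sell(price=105, qty=6): fills=none; bids=[-] asks=[#1:6@105]
After op 2 cancel(order #1): fills=none; bids=[-] asks=[-]
After op 3 [order #2] market_buy(qty=3): fills=none; bids=[-] asks=[-]
After op 4 [order #3] limit_buy(price=95, qty=8): fills=none; bids=[#3:8@95] asks=[-]
After op 5 [order #4] limit_sell(price=100, qty=10): fills=none; bids=[#3:8@95] asks=[#4:10@100]
After op 6 [order #5] limit_buy(price=102, qty=4): fills=#5x#4:4@100; bids=[#3:8@95] asks=[#4:6@100]
After op 7 cancel(order #5): fills=none; bids=[#3:8@95] asks=[#4:6@100]
After op 8 [order #6] limit_sell(price=104, qty=10): fills=none; bids=[#3:8@95] asks=[#4:6@100 #6:10@104]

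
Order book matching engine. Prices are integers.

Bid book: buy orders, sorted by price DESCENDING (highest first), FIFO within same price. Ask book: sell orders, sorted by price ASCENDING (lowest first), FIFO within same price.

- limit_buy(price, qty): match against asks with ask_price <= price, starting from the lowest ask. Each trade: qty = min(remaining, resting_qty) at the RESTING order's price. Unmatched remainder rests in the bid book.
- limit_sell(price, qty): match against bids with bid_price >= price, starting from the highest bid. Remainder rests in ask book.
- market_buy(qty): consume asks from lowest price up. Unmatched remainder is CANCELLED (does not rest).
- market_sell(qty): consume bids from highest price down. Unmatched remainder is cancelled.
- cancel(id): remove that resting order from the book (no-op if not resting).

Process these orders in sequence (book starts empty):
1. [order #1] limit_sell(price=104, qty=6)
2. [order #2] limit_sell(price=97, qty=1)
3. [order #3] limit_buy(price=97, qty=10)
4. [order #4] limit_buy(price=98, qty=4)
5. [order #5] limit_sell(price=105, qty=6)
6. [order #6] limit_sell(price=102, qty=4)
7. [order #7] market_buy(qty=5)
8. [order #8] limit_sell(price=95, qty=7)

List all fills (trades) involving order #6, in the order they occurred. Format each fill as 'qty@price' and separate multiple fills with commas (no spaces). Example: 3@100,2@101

After op 1 [order #1] limit_sell(price=104, qty=6): fills=none; bids=[-] asks=[#1:6@104]
After op 2 [order #2] limit_sell(price=97, qty=1): fills=none; bids=[-] asks=[#2:1@97 #1:6@104]
After op 3 [order #3] limit_buy(price=97, qty=10): fills=#3x#2:1@97; bids=[#3:9@97] asks=[#1:6@104]
After op 4 [order #4] limit_buy(price=98, qty=4): fills=none; bids=[#4:4@98 #3:9@97] asks=[#1:6@104]
After op 5 [order #5] limit_sell(price=105, qty=6): fills=none; bids=[#4:4@98 #3:9@97] asks=[#1:6@104 #5:6@105]
After op 6 [order #6] limit_sell(price=102, qty=4): fills=none; bids=[#4:4@98 #3:9@97] asks=[#6:4@102 #1:6@104 #5:6@105]
After op 7 [order #7] market_buy(qty=5): fills=#7x#6:4@102 #7x#1:1@104; bids=[#4:4@98 #3:9@97] asks=[#1:5@104 #5:6@105]
After op 8 [order #8] limit_sell(price=95, qty=7): fills=#4x#8:4@98 #3x#8:3@97; bids=[#3:6@97] asks=[#1:5@104 #5:6@105]

Answer: 4@102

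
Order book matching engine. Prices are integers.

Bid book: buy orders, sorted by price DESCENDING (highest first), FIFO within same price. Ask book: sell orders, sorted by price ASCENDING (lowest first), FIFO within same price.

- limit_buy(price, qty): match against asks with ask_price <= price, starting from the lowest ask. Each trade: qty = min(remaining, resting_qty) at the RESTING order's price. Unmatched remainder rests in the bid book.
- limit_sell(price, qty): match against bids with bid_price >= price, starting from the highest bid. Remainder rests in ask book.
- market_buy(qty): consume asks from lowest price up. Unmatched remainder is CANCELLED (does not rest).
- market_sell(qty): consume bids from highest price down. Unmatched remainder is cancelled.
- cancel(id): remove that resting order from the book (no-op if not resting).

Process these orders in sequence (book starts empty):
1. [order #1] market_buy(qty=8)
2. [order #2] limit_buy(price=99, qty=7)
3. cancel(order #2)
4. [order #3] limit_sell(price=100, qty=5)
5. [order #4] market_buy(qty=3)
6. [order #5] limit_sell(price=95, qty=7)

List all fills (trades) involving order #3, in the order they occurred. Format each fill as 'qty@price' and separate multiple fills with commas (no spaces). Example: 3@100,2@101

After op 1 [order #1] market_buy(qty=8): fills=none; bids=[-] asks=[-]
After op 2 [order #2] limit_buy(price=99, qty=7): fills=none; bids=[#2:7@99] asks=[-]
After op 3 cancel(order #2): fills=none; bids=[-] asks=[-]
After op 4 [order #3] limit_sell(price=100, qty=5): fills=none; bids=[-] asks=[#3:5@100]
After op 5 [order #4] market_buy(qty=3): fills=#4x#3:3@100; bids=[-] asks=[#3:2@100]
After op 6 [order #5] limit_sell(price=95, qty=7): fills=none; bids=[-] asks=[#5:7@95 #3:2@100]

Answer: 3@100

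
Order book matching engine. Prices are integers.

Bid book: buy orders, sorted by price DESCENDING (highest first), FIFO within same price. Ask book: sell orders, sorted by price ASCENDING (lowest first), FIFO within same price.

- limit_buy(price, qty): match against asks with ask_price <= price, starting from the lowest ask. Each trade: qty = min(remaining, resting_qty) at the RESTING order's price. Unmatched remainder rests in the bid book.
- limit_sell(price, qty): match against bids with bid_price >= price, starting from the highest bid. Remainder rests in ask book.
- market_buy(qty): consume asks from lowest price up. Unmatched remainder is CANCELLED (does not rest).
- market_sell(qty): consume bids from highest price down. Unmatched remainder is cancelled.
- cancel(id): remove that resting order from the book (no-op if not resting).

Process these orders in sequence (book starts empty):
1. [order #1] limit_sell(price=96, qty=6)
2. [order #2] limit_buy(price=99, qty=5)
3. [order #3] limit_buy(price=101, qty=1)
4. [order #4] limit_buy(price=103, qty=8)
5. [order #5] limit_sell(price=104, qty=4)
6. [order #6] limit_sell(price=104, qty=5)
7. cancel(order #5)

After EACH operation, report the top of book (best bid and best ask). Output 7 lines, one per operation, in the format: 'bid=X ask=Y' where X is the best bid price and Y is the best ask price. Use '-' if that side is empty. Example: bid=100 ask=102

After op 1 [order #1] limit_sell(price=96, qty=6): fills=none; bids=[-] asks=[#1:6@96]
After op 2 [order #2] limit_buy(price=99, qty=5): fills=#2x#1:5@96; bids=[-] asks=[#1:1@96]
After op 3 [order #3] limit_buy(price=101, qty=1): fills=#3x#1:1@96; bids=[-] asks=[-]
After op 4 [order #4] limit_buy(price=103, qty=8): fills=none; bids=[#4:8@103] asks=[-]
After op 5 [order #5] limit_sell(price=104, qty=4): fills=none; bids=[#4:8@103] asks=[#5:4@104]
After op 6 [order #6] limit_sell(price=104, qty=5): fills=none; bids=[#4:8@103] asks=[#5:4@104 #6:5@104]
After op 7 cancel(order #5): fills=none; bids=[#4:8@103] asks=[#6:5@104]

Answer: bid=- ask=96
bid=- ask=96
bid=- ask=-
bid=103 ask=-
bid=103 ask=104
bid=103 ask=104
bid=103 ask=104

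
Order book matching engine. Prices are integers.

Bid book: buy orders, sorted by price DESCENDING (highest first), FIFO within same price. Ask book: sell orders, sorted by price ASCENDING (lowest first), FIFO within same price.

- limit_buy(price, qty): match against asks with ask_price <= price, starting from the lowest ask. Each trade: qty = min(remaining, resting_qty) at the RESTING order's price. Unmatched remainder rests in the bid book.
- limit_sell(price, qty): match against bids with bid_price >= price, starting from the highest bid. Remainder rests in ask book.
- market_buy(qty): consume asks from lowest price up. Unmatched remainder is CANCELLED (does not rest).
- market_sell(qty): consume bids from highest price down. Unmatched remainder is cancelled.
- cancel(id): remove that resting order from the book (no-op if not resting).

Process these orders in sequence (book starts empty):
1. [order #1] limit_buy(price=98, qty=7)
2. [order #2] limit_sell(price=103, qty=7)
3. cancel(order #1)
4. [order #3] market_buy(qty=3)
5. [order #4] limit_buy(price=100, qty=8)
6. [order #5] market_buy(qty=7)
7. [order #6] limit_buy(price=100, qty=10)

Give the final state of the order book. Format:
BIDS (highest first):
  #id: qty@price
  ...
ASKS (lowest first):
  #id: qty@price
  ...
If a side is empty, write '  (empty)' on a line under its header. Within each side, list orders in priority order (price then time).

Answer: BIDS (highest first):
  #4: 8@100
  #6: 10@100
ASKS (lowest first):
  (empty)

Derivation:
After op 1 [order #1] limit_buy(price=98, qty=7): fills=none; bids=[#1:7@98] asks=[-]
After op 2 [order #2] limit_sell(price=103, qty=7): fills=none; bids=[#1:7@98] asks=[#2:7@103]
After op 3 cancel(order #1): fills=none; bids=[-] asks=[#2:7@103]
After op 4 [order #3] market_buy(qty=3): fills=#3x#2:3@103; bids=[-] asks=[#2:4@103]
After op 5 [order #4] limit_buy(price=100, qty=8): fills=none; bids=[#4:8@100] asks=[#2:4@103]
After op 6 [order #5] market_buy(qty=7): fills=#5x#2:4@103; bids=[#4:8@100] asks=[-]
After op 7 [order #6] limit_buy(price=100, qty=10): fills=none; bids=[#4:8@100 #6:10@100] asks=[-]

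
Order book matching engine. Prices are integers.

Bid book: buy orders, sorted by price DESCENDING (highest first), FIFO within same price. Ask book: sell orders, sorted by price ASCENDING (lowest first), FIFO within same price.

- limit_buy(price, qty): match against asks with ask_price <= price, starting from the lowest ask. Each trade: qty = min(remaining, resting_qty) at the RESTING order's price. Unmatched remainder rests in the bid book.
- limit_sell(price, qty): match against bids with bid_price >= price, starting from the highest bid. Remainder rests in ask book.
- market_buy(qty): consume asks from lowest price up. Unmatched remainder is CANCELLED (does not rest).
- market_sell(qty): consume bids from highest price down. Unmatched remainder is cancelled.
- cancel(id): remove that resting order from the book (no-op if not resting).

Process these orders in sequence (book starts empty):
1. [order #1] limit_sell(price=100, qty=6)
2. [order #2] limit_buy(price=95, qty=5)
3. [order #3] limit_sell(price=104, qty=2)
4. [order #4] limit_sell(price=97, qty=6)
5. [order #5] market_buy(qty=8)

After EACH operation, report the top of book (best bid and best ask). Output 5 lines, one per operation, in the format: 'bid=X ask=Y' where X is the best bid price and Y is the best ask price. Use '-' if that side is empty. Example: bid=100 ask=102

After op 1 [order #1] limit_sell(price=100, qty=6): fills=none; bids=[-] asks=[#1:6@100]
After op 2 [order #2] limit_buy(price=95, qty=5): fills=none; bids=[#2:5@95] asks=[#1:6@100]
After op 3 [order #3] limit_sell(price=104, qty=2): fills=none; bids=[#2:5@95] asks=[#1:6@100 #3:2@104]
After op 4 [order #4] limit_sell(price=97, qty=6): fills=none; bids=[#2:5@95] asks=[#4:6@97 #1:6@100 #3:2@104]
After op 5 [order #5] market_buy(qty=8): fills=#5x#4:6@97 #5x#1:2@100; bids=[#2:5@95] asks=[#1:4@100 #3:2@104]

Answer: bid=- ask=100
bid=95 ask=100
bid=95 ask=100
bid=95 ask=97
bid=95 ask=100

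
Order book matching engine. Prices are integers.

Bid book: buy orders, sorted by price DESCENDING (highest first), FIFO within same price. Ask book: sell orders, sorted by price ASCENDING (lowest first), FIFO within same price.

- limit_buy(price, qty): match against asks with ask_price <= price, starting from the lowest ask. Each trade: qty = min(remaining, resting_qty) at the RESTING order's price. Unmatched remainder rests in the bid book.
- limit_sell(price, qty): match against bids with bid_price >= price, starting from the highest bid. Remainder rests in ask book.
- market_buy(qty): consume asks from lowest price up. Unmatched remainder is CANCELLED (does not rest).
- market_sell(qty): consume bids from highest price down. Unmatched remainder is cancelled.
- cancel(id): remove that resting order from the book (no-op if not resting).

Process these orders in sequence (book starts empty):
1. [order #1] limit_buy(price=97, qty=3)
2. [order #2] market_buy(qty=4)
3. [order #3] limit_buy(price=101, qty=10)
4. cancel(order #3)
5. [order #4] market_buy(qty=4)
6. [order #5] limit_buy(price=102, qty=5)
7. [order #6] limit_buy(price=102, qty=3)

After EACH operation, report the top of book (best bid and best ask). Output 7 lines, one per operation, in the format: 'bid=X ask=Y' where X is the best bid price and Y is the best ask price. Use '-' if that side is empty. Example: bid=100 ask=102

After op 1 [order #1] limit_buy(price=97, qty=3): fills=none; bids=[#1:3@97] asks=[-]
After op 2 [order #2] market_buy(qty=4): fills=none; bids=[#1:3@97] asks=[-]
After op 3 [order #3] limit_buy(price=101, qty=10): fills=none; bids=[#3:10@101 #1:3@97] asks=[-]
After op 4 cancel(order #3): fills=none; bids=[#1:3@97] asks=[-]
After op 5 [order #4] market_buy(qty=4): fills=none; bids=[#1:3@97] asks=[-]
After op 6 [order #5] limit_buy(price=102, qty=5): fills=none; bids=[#5:5@102 #1:3@97] asks=[-]
After op 7 [order #6] limit_buy(price=102, qty=3): fills=none; bids=[#5:5@102 #6:3@102 #1:3@97] asks=[-]

Answer: bid=97 ask=-
bid=97 ask=-
bid=101 ask=-
bid=97 ask=-
bid=97 ask=-
bid=102 ask=-
bid=102 ask=-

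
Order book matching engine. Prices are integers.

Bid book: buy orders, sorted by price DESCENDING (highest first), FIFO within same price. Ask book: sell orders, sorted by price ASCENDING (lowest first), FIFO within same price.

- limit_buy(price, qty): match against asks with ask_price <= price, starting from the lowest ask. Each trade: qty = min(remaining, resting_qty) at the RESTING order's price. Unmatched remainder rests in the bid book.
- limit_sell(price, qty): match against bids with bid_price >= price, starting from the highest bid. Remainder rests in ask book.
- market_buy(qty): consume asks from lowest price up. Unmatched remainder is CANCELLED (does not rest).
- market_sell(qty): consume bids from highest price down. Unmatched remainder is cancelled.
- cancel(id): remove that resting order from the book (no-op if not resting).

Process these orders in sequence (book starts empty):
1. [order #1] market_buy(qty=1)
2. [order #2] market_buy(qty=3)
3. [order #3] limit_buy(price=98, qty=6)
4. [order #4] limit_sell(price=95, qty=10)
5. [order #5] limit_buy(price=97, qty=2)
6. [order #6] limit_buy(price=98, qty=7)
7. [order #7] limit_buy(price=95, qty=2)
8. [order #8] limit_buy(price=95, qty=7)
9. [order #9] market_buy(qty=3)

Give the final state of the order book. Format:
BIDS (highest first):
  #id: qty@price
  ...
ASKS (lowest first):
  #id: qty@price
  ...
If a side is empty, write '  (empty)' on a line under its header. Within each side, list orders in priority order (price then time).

After op 1 [order #1] market_buy(qty=1): fills=none; bids=[-] asks=[-]
After op 2 [order #2] market_buy(qty=3): fills=none; bids=[-] asks=[-]
After op 3 [order #3] limit_buy(price=98, qty=6): fills=none; bids=[#3:6@98] asks=[-]
After op 4 [order #4] limit_sell(price=95, qty=10): fills=#3x#4:6@98; bids=[-] asks=[#4:4@95]
After op 5 [order #5] limit_buy(price=97, qty=2): fills=#5x#4:2@95; bids=[-] asks=[#4:2@95]
After op 6 [order #6] limit_buy(price=98, qty=7): fills=#6x#4:2@95; bids=[#6:5@98] asks=[-]
After op 7 [order #7] limit_buy(price=95, qty=2): fills=none; bids=[#6:5@98 #7:2@95] asks=[-]
After op 8 [order #8] limit_buy(price=95, qty=7): fills=none; bids=[#6:5@98 #7:2@95 #8:7@95] asks=[-]
After op 9 [order #9] market_buy(qty=3): fills=none; bids=[#6:5@98 #7:2@95 #8:7@95] asks=[-]

Answer: BIDS (highest first):
  #6: 5@98
  #7: 2@95
  #8: 7@95
ASKS (lowest first):
  (empty)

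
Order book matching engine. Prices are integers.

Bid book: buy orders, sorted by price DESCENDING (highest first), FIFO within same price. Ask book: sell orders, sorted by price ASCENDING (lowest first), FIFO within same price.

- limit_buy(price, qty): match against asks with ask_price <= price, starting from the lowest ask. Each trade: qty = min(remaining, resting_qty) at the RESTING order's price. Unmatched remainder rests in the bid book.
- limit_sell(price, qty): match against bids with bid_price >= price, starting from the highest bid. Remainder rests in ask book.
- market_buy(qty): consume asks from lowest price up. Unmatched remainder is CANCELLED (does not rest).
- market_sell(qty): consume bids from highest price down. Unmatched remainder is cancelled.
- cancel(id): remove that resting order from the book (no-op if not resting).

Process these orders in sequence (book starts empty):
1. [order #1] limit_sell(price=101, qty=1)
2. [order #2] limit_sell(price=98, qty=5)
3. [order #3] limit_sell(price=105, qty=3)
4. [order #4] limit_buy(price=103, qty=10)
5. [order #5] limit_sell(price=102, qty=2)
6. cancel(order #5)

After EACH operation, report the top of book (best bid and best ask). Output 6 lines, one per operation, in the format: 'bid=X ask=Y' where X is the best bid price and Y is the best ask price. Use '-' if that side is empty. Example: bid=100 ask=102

Answer: bid=- ask=101
bid=- ask=98
bid=- ask=98
bid=103 ask=105
bid=103 ask=105
bid=103 ask=105

Derivation:
After op 1 [order #1] limit_sell(price=101, qty=1): fills=none; bids=[-] asks=[#1:1@101]
After op 2 [order #2] limit_sell(price=98, qty=5): fills=none; bids=[-] asks=[#2:5@98 #1:1@101]
After op 3 [order #3] limit_sell(price=105, qty=3): fills=none; bids=[-] asks=[#2:5@98 #1:1@101 #3:3@105]
After op 4 [order #4] limit_buy(price=103, qty=10): fills=#4x#2:5@98 #4x#1:1@101; bids=[#4:4@103] asks=[#3:3@105]
After op 5 [order #5] limit_sell(price=102, qty=2): fills=#4x#5:2@103; bids=[#4:2@103] asks=[#3:3@105]
After op 6 cancel(order #5): fills=none; bids=[#4:2@103] asks=[#3:3@105]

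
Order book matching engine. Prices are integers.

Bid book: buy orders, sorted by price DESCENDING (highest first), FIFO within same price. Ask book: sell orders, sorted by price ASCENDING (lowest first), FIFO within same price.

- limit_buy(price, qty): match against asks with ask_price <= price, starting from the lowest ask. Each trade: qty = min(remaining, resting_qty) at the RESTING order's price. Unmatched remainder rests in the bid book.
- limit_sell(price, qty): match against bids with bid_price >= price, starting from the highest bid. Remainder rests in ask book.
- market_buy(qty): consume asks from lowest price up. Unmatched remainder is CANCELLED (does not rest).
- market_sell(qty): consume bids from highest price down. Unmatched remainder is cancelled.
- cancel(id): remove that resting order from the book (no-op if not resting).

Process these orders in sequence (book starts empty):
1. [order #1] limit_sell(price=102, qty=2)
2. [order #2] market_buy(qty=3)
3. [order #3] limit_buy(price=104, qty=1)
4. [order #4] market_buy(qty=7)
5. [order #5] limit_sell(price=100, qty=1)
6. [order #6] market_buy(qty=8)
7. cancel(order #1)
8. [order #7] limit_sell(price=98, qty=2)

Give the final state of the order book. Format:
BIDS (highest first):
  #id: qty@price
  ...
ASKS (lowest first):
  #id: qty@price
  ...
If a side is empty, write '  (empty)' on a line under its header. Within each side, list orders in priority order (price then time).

After op 1 [order #1] limit_sell(price=102, qty=2): fills=none; bids=[-] asks=[#1:2@102]
After op 2 [order #2] market_buy(qty=3): fills=#2x#1:2@102; bids=[-] asks=[-]
After op 3 [order #3] limit_buy(price=104, qty=1): fills=none; bids=[#3:1@104] asks=[-]
After op 4 [order #4] market_buy(qty=7): fills=none; bids=[#3:1@104] asks=[-]
After op 5 [order #5] limit_sell(price=100, qty=1): fills=#3x#5:1@104; bids=[-] asks=[-]
After op 6 [order #6] market_buy(qty=8): fills=none; bids=[-] asks=[-]
After op 7 cancel(order #1): fills=none; bids=[-] asks=[-]
After op 8 [order #7] limit_sell(price=98, qty=2): fills=none; bids=[-] asks=[#7:2@98]

Answer: BIDS (highest first):
  (empty)
ASKS (lowest first):
  #7: 2@98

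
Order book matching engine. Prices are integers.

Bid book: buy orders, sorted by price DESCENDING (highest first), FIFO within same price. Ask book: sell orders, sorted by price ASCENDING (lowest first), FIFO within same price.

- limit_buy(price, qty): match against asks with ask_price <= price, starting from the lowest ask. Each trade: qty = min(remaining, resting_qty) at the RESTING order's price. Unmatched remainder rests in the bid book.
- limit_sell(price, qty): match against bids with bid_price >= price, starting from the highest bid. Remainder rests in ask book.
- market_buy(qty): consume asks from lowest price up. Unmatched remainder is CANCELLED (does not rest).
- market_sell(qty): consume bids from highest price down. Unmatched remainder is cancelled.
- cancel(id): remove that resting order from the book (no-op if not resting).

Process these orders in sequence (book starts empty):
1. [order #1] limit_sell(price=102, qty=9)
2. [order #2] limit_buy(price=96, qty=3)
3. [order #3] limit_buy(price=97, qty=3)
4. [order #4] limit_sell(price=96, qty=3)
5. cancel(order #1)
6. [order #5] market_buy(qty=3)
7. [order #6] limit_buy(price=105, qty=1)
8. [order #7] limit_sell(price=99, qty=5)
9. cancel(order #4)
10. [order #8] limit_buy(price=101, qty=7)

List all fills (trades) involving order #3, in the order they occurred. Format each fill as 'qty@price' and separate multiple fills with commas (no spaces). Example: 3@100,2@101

After op 1 [order #1] limit_sell(price=102, qty=9): fills=none; bids=[-] asks=[#1:9@102]
After op 2 [order #2] limit_buy(price=96, qty=3): fills=none; bids=[#2:3@96] asks=[#1:9@102]
After op 3 [order #3] limit_buy(price=97, qty=3): fills=none; bids=[#3:3@97 #2:3@96] asks=[#1:9@102]
After op 4 [order #4] limit_sell(price=96, qty=3): fills=#3x#4:3@97; bids=[#2:3@96] asks=[#1:9@102]
After op 5 cancel(order #1): fills=none; bids=[#2:3@96] asks=[-]
After op 6 [order #5] market_buy(qty=3): fills=none; bids=[#2:3@96] asks=[-]
After op 7 [order #6] limit_buy(price=105, qty=1): fills=none; bids=[#6:1@105 #2:3@96] asks=[-]
After op 8 [order #7] limit_sell(price=99, qty=5): fills=#6x#7:1@105; bids=[#2:3@96] asks=[#7:4@99]
After op 9 cancel(order #4): fills=none; bids=[#2:3@96] asks=[#7:4@99]
After op 10 [order #8] limit_buy(price=101, qty=7): fills=#8x#7:4@99; bids=[#8:3@101 #2:3@96] asks=[-]

Answer: 3@97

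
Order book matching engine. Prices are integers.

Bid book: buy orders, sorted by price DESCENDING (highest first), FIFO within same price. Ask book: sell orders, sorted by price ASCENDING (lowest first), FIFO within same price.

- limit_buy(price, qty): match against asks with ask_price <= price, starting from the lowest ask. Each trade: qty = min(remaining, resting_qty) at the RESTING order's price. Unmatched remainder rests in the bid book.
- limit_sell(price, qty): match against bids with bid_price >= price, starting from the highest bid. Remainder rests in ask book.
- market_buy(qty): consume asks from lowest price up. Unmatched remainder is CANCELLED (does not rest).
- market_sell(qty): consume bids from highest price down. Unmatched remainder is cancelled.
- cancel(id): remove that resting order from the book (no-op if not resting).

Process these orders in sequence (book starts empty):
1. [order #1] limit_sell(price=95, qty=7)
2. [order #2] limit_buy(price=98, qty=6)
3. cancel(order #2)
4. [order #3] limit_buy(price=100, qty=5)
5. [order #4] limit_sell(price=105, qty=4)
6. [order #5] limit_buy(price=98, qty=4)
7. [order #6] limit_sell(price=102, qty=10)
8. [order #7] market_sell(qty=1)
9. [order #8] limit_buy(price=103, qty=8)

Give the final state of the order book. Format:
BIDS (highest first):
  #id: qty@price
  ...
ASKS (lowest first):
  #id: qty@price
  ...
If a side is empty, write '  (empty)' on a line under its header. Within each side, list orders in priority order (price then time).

Answer: BIDS (highest first):
  #3: 3@100
  #5: 4@98
ASKS (lowest first):
  #6: 2@102
  #4: 4@105

Derivation:
After op 1 [order #1] limit_sell(price=95, qty=7): fills=none; bids=[-] asks=[#1:7@95]
After op 2 [order #2] limit_buy(price=98, qty=6): fills=#2x#1:6@95; bids=[-] asks=[#1:1@95]
After op 3 cancel(order #2): fills=none; bids=[-] asks=[#1:1@95]
After op 4 [order #3] limit_buy(price=100, qty=5): fills=#3x#1:1@95; bids=[#3:4@100] asks=[-]
After op 5 [order #4] limit_sell(price=105, qty=4): fills=none; bids=[#3:4@100] asks=[#4:4@105]
After op 6 [order #5] limit_buy(price=98, qty=4): fills=none; bids=[#3:4@100 #5:4@98] asks=[#4:4@105]
After op 7 [order #6] limit_sell(price=102, qty=10): fills=none; bids=[#3:4@100 #5:4@98] asks=[#6:10@102 #4:4@105]
After op 8 [order #7] market_sell(qty=1): fills=#3x#7:1@100; bids=[#3:3@100 #5:4@98] asks=[#6:10@102 #4:4@105]
After op 9 [order #8] limit_buy(price=103, qty=8): fills=#8x#6:8@102; bids=[#3:3@100 #5:4@98] asks=[#6:2@102 #4:4@105]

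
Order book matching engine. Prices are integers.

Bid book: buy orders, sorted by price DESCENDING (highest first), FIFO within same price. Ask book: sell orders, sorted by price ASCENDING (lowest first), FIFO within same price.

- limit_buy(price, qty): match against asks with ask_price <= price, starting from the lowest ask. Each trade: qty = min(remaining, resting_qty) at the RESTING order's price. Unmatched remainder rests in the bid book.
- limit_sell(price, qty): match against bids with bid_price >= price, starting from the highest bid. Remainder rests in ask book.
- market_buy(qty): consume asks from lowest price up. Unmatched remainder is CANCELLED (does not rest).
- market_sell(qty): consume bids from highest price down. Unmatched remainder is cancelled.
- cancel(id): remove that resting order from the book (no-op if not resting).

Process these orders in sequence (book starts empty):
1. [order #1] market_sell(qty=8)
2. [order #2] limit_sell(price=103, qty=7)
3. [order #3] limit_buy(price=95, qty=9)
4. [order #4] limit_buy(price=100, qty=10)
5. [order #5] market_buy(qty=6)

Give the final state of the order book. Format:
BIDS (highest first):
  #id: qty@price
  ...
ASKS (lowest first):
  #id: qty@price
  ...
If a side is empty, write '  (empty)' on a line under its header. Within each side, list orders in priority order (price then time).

Answer: BIDS (highest first):
  #4: 10@100
  #3: 9@95
ASKS (lowest first):
  #2: 1@103

Derivation:
After op 1 [order #1] market_sell(qty=8): fills=none; bids=[-] asks=[-]
After op 2 [order #2] limit_sell(price=103, qty=7): fills=none; bids=[-] asks=[#2:7@103]
After op 3 [order #3] limit_buy(price=95, qty=9): fills=none; bids=[#3:9@95] asks=[#2:7@103]
After op 4 [order #4] limit_buy(price=100, qty=10): fills=none; bids=[#4:10@100 #3:9@95] asks=[#2:7@103]
After op 5 [order #5] market_buy(qty=6): fills=#5x#2:6@103; bids=[#4:10@100 #3:9@95] asks=[#2:1@103]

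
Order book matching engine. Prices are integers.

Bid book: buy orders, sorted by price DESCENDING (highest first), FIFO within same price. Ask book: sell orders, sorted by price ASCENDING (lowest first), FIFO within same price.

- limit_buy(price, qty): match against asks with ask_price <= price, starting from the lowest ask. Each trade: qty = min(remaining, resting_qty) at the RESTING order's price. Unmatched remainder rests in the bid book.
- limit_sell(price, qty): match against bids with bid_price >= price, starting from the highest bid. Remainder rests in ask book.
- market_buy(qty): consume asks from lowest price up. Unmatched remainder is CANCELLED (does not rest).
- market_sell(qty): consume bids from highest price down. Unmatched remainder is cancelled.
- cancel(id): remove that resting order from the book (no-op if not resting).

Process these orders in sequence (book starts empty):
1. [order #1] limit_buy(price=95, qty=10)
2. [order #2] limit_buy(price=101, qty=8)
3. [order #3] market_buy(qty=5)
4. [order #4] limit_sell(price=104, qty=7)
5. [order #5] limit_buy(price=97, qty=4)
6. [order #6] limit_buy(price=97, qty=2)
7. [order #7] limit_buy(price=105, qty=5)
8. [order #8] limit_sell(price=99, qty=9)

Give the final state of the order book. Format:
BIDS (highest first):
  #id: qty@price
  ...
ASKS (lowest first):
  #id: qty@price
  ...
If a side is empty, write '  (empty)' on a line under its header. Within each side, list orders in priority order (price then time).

After op 1 [order #1] limit_buy(price=95, qty=10): fills=none; bids=[#1:10@95] asks=[-]
After op 2 [order #2] limit_buy(price=101, qty=8): fills=none; bids=[#2:8@101 #1:10@95] asks=[-]
After op 3 [order #3] market_buy(qty=5): fills=none; bids=[#2:8@101 #1:10@95] asks=[-]
After op 4 [order #4] limit_sell(price=104, qty=7): fills=none; bids=[#2:8@101 #1:10@95] asks=[#4:7@104]
After op 5 [order #5] limit_buy(price=97, qty=4): fills=none; bids=[#2:8@101 #5:4@97 #1:10@95] asks=[#4:7@104]
After op 6 [order #6] limit_buy(price=97, qty=2): fills=none; bids=[#2:8@101 #5:4@97 #6:2@97 #1:10@95] asks=[#4:7@104]
After op 7 [order #7] limit_buy(price=105, qty=5): fills=#7x#4:5@104; bids=[#2:8@101 #5:4@97 #6:2@97 #1:10@95] asks=[#4:2@104]
After op 8 [order #8] limit_sell(price=99, qty=9): fills=#2x#8:8@101; bids=[#5:4@97 #6:2@97 #1:10@95] asks=[#8:1@99 #4:2@104]

Answer: BIDS (highest first):
  #5: 4@97
  #6: 2@97
  #1: 10@95
ASKS (lowest first):
  #8: 1@99
  #4: 2@104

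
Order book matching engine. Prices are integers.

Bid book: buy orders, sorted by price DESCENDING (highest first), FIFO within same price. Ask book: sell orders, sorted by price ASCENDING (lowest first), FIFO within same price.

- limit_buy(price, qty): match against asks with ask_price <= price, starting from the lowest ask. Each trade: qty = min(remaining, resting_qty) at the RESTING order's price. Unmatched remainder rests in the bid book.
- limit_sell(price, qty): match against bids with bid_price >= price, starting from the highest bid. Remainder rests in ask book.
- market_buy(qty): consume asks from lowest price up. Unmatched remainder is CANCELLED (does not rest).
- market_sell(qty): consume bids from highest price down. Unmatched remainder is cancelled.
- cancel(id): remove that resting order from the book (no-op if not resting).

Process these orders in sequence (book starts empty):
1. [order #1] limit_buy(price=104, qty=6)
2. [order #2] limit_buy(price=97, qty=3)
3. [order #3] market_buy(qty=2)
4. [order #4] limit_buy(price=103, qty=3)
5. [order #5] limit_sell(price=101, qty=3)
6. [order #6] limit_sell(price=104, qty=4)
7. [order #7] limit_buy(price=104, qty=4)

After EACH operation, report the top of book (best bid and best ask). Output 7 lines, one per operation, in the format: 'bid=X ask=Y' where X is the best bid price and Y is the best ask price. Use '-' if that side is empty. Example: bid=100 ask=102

After op 1 [order #1] limit_buy(price=104, qty=6): fills=none; bids=[#1:6@104] asks=[-]
After op 2 [order #2] limit_buy(price=97, qty=3): fills=none; bids=[#1:6@104 #2:3@97] asks=[-]
After op 3 [order #3] market_buy(qty=2): fills=none; bids=[#1:6@104 #2:3@97] asks=[-]
After op 4 [order #4] limit_buy(price=103, qty=3): fills=none; bids=[#1:6@104 #4:3@103 #2:3@97] asks=[-]
After op 5 [order #5] limit_sell(price=101, qty=3): fills=#1x#5:3@104; bids=[#1:3@104 #4:3@103 #2:3@97] asks=[-]
After op 6 [order #6] limit_sell(price=104, qty=4): fills=#1x#6:3@104; bids=[#4:3@103 #2:3@97] asks=[#6:1@104]
After op 7 [order #7] limit_buy(price=104, qty=4): fills=#7x#6:1@104; bids=[#7:3@104 #4:3@103 #2:3@97] asks=[-]

Answer: bid=104 ask=-
bid=104 ask=-
bid=104 ask=-
bid=104 ask=-
bid=104 ask=-
bid=103 ask=104
bid=104 ask=-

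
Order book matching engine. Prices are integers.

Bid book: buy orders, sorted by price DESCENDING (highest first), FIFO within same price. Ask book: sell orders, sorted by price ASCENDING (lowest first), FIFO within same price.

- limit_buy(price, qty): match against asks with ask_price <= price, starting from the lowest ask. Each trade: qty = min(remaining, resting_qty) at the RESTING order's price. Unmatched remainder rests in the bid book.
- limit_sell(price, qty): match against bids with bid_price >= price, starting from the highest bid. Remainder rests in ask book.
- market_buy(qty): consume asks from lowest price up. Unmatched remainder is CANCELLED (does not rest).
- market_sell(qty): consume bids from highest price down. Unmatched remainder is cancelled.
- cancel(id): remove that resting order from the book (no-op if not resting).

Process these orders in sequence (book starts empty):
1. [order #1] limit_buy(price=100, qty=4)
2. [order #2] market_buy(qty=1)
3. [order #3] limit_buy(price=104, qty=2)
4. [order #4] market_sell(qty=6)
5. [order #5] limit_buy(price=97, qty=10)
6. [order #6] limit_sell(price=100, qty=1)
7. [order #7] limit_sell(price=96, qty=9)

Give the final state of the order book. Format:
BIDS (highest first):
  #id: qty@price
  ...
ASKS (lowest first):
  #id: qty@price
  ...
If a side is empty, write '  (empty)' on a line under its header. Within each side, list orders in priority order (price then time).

After op 1 [order #1] limit_buy(price=100, qty=4): fills=none; bids=[#1:4@100] asks=[-]
After op 2 [order #2] market_buy(qty=1): fills=none; bids=[#1:4@100] asks=[-]
After op 3 [order #3] limit_buy(price=104, qty=2): fills=none; bids=[#3:2@104 #1:4@100] asks=[-]
After op 4 [order #4] market_sell(qty=6): fills=#3x#4:2@104 #1x#4:4@100; bids=[-] asks=[-]
After op 5 [order #5] limit_buy(price=97, qty=10): fills=none; bids=[#5:10@97] asks=[-]
After op 6 [order #6] limit_sell(price=100, qty=1): fills=none; bids=[#5:10@97] asks=[#6:1@100]
After op 7 [order #7] limit_sell(price=96, qty=9): fills=#5x#7:9@97; bids=[#5:1@97] asks=[#6:1@100]

Answer: BIDS (highest first):
  #5: 1@97
ASKS (lowest first):
  #6: 1@100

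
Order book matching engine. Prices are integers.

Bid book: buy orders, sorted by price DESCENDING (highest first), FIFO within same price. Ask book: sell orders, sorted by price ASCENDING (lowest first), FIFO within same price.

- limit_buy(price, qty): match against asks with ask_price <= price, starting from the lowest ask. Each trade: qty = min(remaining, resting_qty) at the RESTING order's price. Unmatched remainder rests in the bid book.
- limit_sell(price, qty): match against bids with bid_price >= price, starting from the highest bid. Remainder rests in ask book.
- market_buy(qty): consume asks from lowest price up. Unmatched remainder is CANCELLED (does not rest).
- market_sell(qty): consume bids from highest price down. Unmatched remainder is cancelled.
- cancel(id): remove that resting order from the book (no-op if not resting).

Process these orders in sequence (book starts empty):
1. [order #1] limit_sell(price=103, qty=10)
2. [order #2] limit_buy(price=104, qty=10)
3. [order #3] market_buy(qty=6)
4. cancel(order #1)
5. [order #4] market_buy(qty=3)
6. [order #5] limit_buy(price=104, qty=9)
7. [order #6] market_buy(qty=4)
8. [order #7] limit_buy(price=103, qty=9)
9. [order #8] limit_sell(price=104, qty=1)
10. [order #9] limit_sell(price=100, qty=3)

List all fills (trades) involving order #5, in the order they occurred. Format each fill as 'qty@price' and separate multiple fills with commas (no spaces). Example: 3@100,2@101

After op 1 [order #1] limit_sell(price=103, qty=10): fills=none; bids=[-] asks=[#1:10@103]
After op 2 [order #2] limit_buy(price=104, qty=10): fills=#2x#1:10@103; bids=[-] asks=[-]
After op 3 [order #3] market_buy(qty=6): fills=none; bids=[-] asks=[-]
After op 4 cancel(order #1): fills=none; bids=[-] asks=[-]
After op 5 [order #4] market_buy(qty=3): fills=none; bids=[-] asks=[-]
After op 6 [order #5] limit_buy(price=104, qty=9): fills=none; bids=[#5:9@104] asks=[-]
After op 7 [order #6] market_buy(qty=4): fills=none; bids=[#5:9@104] asks=[-]
After op 8 [order #7] limit_buy(price=103, qty=9): fills=none; bids=[#5:9@104 #7:9@103] asks=[-]
After op 9 [order #8] limit_sell(price=104, qty=1): fills=#5x#8:1@104; bids=[#5:8@104 #7:9@103] asks=[-]
After op 10 [order #9] limit_sell(price=100, qty=3): fills=#5x#9:3@104; bids=[#5:5@104 #7:9@103] asks=[-]

Answer: 1@104,3@104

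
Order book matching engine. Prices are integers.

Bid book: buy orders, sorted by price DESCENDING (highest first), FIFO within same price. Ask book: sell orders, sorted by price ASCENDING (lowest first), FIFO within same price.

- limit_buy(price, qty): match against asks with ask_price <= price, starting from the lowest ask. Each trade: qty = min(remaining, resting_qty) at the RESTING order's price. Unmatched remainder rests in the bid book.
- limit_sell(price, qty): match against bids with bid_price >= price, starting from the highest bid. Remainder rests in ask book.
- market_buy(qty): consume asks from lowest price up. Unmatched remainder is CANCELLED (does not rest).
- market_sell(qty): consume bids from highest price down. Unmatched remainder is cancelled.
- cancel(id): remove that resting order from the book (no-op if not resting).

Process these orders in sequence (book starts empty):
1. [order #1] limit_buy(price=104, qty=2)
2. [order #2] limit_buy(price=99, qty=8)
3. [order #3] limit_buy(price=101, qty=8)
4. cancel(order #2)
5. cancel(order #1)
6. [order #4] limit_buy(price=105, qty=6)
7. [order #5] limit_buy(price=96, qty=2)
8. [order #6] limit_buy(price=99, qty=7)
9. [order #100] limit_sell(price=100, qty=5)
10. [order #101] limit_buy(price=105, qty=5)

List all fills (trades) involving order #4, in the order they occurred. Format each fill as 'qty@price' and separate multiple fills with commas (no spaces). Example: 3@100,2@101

After op 1 [order #1] limit_buy(price=104, qty=2): fills=none; bids=[#1:2@104] asks=[-]
After op 2 [order #2] limit_buy(price=99, qty=8): fills=none; bids=[#1:2@104 #2:8@99] asks=[-]
After op 3 [order #3] limit_buy(price=101, qty=8): fills=none; bids=[#1:2@104 #3:8@101 #2:8@99] asks=[-]
After op 4 cancel(order #2): fills=none; bids=[#1:2@104 #3:8@101] asks=[-]
After op 5 cancel(order #1): fills=none; bids=[#3:8@101] asks=[-]
After op 6 [order #4] limit_buy(price=105, qty=6): fills=none; bids=[#4:6@105 #3:8@101] asks=[-]
After op 7 [order #5] limit_buy(price=96, qty=2): fills=none; bids=[#4:6@105 #3:8@101 #5:2@96] asks=[-]
After op 8 [order #6] limit_buy(price=99, qty=7): fills=none; bids=[#4:6@105 #3:8@101 #6:7@99 #5:2@96] asks=[-]
After op 9 [order #100] limit_sell(price=100, qty=5): fills=#4x#100:5@105; bids=[#4:1@105 #3:8@101 #6:7@99 #5:2@96] asks=[-]
After op 10 [order #101] limit_buy(price=105, qty=5): fills=none; bids=[#4:1@105 #101:5@105 #3:8@101 #6:7@99 #5:2@96] asks=[-]

Answer: 5@105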